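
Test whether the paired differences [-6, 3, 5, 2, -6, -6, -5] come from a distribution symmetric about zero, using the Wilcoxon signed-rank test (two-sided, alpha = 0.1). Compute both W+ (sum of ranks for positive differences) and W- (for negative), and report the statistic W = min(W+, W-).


Step 1: Drop any zero differences (none here) and take |d_i|.
|d| = [6, 3, 5, 2, 6, 6, 5]
Step 2: Midrank |d_i| (ties get averaged ranks).
ranks: |6|->6, |3|->2, |5|->3.5, |2|->1, |6|->6, |6|->6, |5|->3.5
Step 3: Attach original signs; sum ranks with positive sign and with negative sign.
W+ = 2 + 3.5 + 1 = 6.5
W- = 6 + 6 + 6 + 3.5 = 21.5
(Check: W+ + W- = 28 should equal n(n+1)/2 = 28.)
Step 4: Test statistic W = min(W+, W-) = 6.5.
Step 5: Ties in |d|, so use the tie-corrected normal approximation.
        E[W] = n(n+1)/4 = 7*8/4 = 14.
        Tie groups: |d|=5 (t=2), |d|=6 (t=3); sum(t^3 - t) = 30.
        Var[W] = n(n+1)(2n+1)/24 - sum(t^3-t)/48 = 840/24 - 30/48 = 34.375.
        z = (W - E[W]) / sqrt(Var[W]) = (6.5 - 14) / 5.8630 = -1.2792.
        Two-sided p = 2*Phi(z) = 0.200825.
Step 6: alpha = 0.1. fail to reject H0.

W+ = 6.5, W- = 21.5, W = min = 6.5, p = 0.200825, fail to reject H0.


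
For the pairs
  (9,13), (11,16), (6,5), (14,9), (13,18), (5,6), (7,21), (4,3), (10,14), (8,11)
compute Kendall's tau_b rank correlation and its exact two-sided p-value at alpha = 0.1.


Step 1: Enumerate the 45 unordered pairs (i,j) with i<j and classify each by sign(x_j-x_i) * sign(y_j-y_i).
  (1,2):dx=+2,dy=+3->C; (1,3):dx=-3,dy=-8->C; (1,4):dx=+5,dy=-4->D; (1,5):dx=+4,dy=+5->C
  (1,6):dx=-4,dy=-7->C; (1,7):dx=-2,dy=+8->D; (1,8):dx=-5,dy=-10->C; (1,9):dx=+1,dy=+1->C
  (1,10):dx=-1,dy=-2->C; (2,3):dx=-5,dy=-11->C; (2,4):dx=+3,dy=-7->D; (2,5):dx=+2,dy=+2->C
  (2,6):dx=-6,dy=-10->C; (2,7):dx=-4,dy=+5->D; (2,8):dx=-7,dy=-13->C; (2,9):dx=-1,dy=-2->C
  (2,10):dx=-3,dy=-5->C; (3,4):dx=+8,dy=+4->C; (3,5):dx=+7,dy=+13->C; (3,6):dx=-1,dy=+1->D
  (3,7):dx=+1,dy=+16->C; (3,8):dx=-2,dy=-2->C; (3,9):dx=+4,dy=+9->C; (3,10):dx=+2,dy=+6->C
  (4,5):dx=-1,dy=+9->D; (4,6):dx=-9,dy=-3->C; (4,7):dx=-7,dy=+12->D; (4,8):dx=-10,dy=-6->C
  (4,9):dx=-4,dy=+5->D; (4,10):dx=-6,dy=+2->D; (5,6):dx=-8,dy=-12->C; (5,7):dx=-6,dy=+3->D
  (5,8):dx=-9,dy=-15->C; (5,9):dx=-3,dy=-4->C; (5,10):dx=-5,dy=-7->C; (6,7):dx=+2,dy=+15->C
  (6,8):dx=-1,dy=-3->C; (6,9):dx=+5,dy=+8->C; (6,10):dx=+3,dy=+5->C; (7,8):dx=-3,dy=-18->C
  (7,9):dx=+3,dy=-7->D; (7,10):dx=+1,dy=-10->D; (8,9):dx=+6,dy=+11->C; (8,10):dx=+4,dy=+8->C
  (9,10):dx=-2,dy=-3->C
Step 2: C = 33, D = 12, total pairs = 45.
Step 3: tau = (C - D)/(n(n-1)/2) = (33 - 12)/45 = 0.466667.
Step 4: Exact two-sided p-value (enumerate n! = 3628800 permutations of y under H0): p = 0.072550.
Step 5: alpha = 0.1. reject H0.

tau_b = 0.4667 (C=33, D=12), p = 0.072550, reject H0.


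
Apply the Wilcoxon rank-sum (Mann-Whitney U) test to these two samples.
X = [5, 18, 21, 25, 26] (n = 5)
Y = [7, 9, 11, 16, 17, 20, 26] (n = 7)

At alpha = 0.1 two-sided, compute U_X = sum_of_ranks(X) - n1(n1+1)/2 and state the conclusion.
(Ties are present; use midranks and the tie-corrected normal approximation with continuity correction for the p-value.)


Step 1: Combine and sort all 12 observations; assign midranks.
sorted (value, group): (5,X), (7,Y), (9,Y), (11,Y), (16,Y), (17,Y), (18,X), (20,Y), (21,X), (25,X), (26,X), (26,Y)
ranks: 5->1, 7->2, 9->3, 11->4, 16->5, 17->6, 18->7, 20->8, 21->9, 25->10, 26->11.5, 26->11.5
Step 2: Rank sum for X: R1 = 1 + 7 + 9 + 10 + 11.5 = 38.5.
Step 3: U_X = R1 - n1(n1+1)/2 = 38.5 - 5*6/2 = 38.5 - 15 = 23.5.
       U_Y = n1*n2 - U_X = 35 - 23.5 = 11.5.
Step 4: Ties are present, so use the tie-corrected normal approximation (with continuity correction) for the p-value.
Step 5: p-value = 0.370914; compare to alpha = 0.1. fail to reject H0.

U_X = 23.5, p = 0.370914, fail to reject H0 at alpha = 0.1.


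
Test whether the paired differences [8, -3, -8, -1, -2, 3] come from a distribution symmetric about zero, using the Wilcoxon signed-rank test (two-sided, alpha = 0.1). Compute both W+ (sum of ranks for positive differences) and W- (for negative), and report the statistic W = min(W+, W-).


Step 1: Drop any zero differences (none here) and take |d_i|.
|d| = [8, 3, 8, 1, 2, 3]
Step 2: Midrank |d_i| (ties get averaged ranks).
ranks: |8|->5.5, |3|->3.5, |8|->5.5, |1|->1, |2|->2, |3|->3.5
Step 3: Attach original signs; sum ranks with positive sign and with negative sign.
W+ = 5.5 + 3.5 = 9
W- = 3.5 + 5.5 + 1 + 2 = 12
(Check: W+ + W- = 21 should equal n(n+1)/2 = 21.)
Step 4: Test statistic W = min(W+, W-) = 9.
Step 5: Ties in |d|, so use the tie-corrected normal approximation.
        E[W] = n(n+1)/4 = 6*7/4 = 10.5.
        Tie groups: |d|=3 (t=2), |d|=8 (t=2); sum(t^3 - t) = 12.
        Var[W] = n(n+1)(2n+1)/24 - sum(t^3-t)/48 = 546/24 - 12/48 = 22.5.
        z = (W - E[W]) / sqrt(Var[W]) = (9 - 10.5) / 4.7434 = -0.3162.
        Two-sided p = 2*Phi(z) = 0.751830.
Step 6: alpha = 0.1. fail to reject H0.

W+ = 9, W- = 12, W = min = 9, p = 0.751830, fail to reject H0.


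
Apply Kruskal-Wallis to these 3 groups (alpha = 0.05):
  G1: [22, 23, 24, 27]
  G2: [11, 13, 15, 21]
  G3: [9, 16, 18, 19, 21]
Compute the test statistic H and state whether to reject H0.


Step 1: Combine all N = 13 observations and assign midranks.
sorted (value, group, rank): (9,G3,1), (11,G2,2), (13,G2,3), (15,G2,4), (16,G3,5), (18,G3,6), (19,G3,7), (21,G2,8.5), (21,G3,8.5), (22,G1,10), (23,G1,11), (24,G1,12), (27,G1,13)
Step 2: Sum ranks within each group.
R_1 = 46 (n_1 = 4)
R_2 = 17.5 (n_2 = 4)
R_3 = 27.5 (n_3 = 5)
Step 3: H = 12/(N(N+1)) * sum(R_i^2/n_i) - 3(N+1)
     = 12/(13*14) * (46^2/4 + 17.5^2/4 + 27.5^2/5) - 3*14
     = 0.065934 * 756.812 - 42
     = 7.899725.
Step 4: Ties present; correction factor C = 1 - 6/(13^3 - 13) = 0.997253. Corrected H = 7.899725 / 0.997253 = 7.921488.
Step 5: Under H0, H ~ chi^2(2); p-value = 0.019049.
Step 6: alpha = 0.05. reject H0.

H = 7.9215, df = 2, p = 0.019049, reject H0.


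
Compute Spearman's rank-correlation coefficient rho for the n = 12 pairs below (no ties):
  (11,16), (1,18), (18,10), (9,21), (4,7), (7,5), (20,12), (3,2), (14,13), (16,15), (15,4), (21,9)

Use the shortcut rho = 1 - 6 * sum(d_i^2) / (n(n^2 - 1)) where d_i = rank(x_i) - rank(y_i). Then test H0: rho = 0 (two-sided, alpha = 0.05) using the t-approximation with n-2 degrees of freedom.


Step 1: Rank x and y separately (midranks; no ties here).
rank(x): 11->6, 1->1, 18->10, 9->5, 4->3, 7->4, 20->11, 3->2, 14->7, 16->9, 15->8, 21->12
rank(y): 16->10, 18->11, 10->6, 21->12, 7->4, 5->3, 12->7, 2->1, 13->8, 15->9, 4->2, 9->5
Step 2: d_i = R_x(i) - R_y(i); compute d_i^2.
  (6-10)^2=16, (1-11)^2=100, (10-6)^2=16, (5-12)^2=49, (3-4)^2=1, (4-3)^2=1, (11-7)^2=16, (2-1)^2=1, (7-8)^2=1, (9-9)^2=0, (8-2)^2=36, (12-5)^2=49
sum(d^2) = 286.
Step 3: rho = 1 - 6*286 / (12*(12^2 - 1)) = 1 - 1716/1716 = 0.000000.
Step 4: Under H0, t = rho * sqrt((n-2)/(1-rho^2)) = 0.0000 ~ t(10).
Step 5: Two-sided p-value from the t-distribution with 10 df = 1.000000.
Step 6: alpha = 0.05. fail to reject H0.

rho = 0.0000, p = 1.000000, fail to reject H0 at alpha = 0.05.


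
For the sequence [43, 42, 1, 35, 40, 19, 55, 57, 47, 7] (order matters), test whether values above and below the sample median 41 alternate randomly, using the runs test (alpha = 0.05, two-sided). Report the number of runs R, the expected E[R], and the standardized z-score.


Step 1: Compute median = 41; label A = above, B = below.
Labels in order: AABBBBAAAB  (n_A = 5, n_B = 5)
Step 2: Count runs R = 4.
Step 3: Under H0 (random ordering), E[R] = 2*n_A*n_B/(n_A+n_B) + 1 = 2*5*5/10 + 1 = 6.0000.
        Var[R] = 2*n_A*n_B*(2*n_A*n_B - n_A - n_B) / ((n_A+n_B)^2 * (n_A+n_B-1)) = 2000/900 = 2.2222.
        SD[R] = 1.4907.
Step 4: Continuity-corrected z = (R + 0.5 - E[R]) / SD[R] = (4 + 0.5 - 6.0000) / 1.4907 = -1.0062.
Step 5: Two-sided p-value via normal approximation = 2*(1 - Phi(|z|)) = 0.314305.
Step 6: alpha = 0.05. fail to reject H0.

R = 4, z = -1.0062, p = 0.314305, fail to reject H0.


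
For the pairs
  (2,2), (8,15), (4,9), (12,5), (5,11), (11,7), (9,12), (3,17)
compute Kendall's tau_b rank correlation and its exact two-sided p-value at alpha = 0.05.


Step 1: Enumerate the 28 unordered pairs (i,j) with i<j and classify each by sign(x_j-x_i) * sign(y_j-y_i).
  (1,2):dx=+6,dy=+13->C; (1,3):dx=+2,dy=+7->C; (1,4):dx=+10,dy=+3->C; (1,5):dx=+3,dy=+9->C
  (1,6):dx=+9,dy=+5->C; (1,7):dx=+7,dy=+10->C; (1,8):dx=+1,dy=+15->C; (2,3):dx=-4,dy=-6->C
  (2,4):dx=+4,dy=-10->D; (2,5):dx=-3,dy=-4->C; (2,6):dx=+3,dy=-8->D; (2,7):dx=+1,dy=-3->D
  (2,8):dx=-5,dy=+2->D; (3,4):dx=+8,dy=-4->D; (3,5):dx=+1,dy=+2->C; (3,6):dx=+7,dy=-2->D
  (3,7):dx=+5,dy=+3->C; (3,8):dx=-1,dy=+8->D; (4,5):dx=-7,dy=+6->D; (4,6):dx=-1,dy=+2->D
  (4,7):dx=-3,dy=+7->D; (4,8):dx=-9,dy=+12->D; (5,6):dx=+6,dy=-4->D; (5,7):dx=+4,dy=+1->C
  (5,8):dx=-2,dy=+6->D; (6,7):dx=-2,dy=+5->D; (6,8):dx=-8,dy=+10->D; (7,8):dx=-6,dy=+5->D
Step 2: C = 12, D = 16, total pairs = 28.
Step 3: tau = (C - D)/(n(n-1)/2) = (12 - 16)/28 = -0.142857.
Step 4: Exact two-sided p-value (enumerate n! = 40320 permutations of y under H0): p = 0.719544.
Step 5: alpha = 0.05. fail to reject H0.

tau_b = -0.1429 (C=12, D=16), p = 0.719544, fail to reject H0.


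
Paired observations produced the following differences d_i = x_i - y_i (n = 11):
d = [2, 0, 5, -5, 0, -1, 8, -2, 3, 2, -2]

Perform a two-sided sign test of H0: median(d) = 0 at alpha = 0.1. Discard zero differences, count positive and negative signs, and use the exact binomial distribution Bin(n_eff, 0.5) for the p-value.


Step 1: Discard zero differences. Original n = 11; n_eff = number of nonzero differences = 9.
Nonzero differences (with sign): +2, +5, -5, -1, +8, -2, +3, +2, -2
Step 2: Count signs: positive = 5, negative = 4.
Step 3: Under H0: P(positive) = 0.5, so the number of positives S ~ Bin(9, 0.5).
Step 4: Two-sided exact p-value = sum of Bin(9,0.5) probabilities at or below the observed probability = 1.000000.
Step 5: alpha = 0.1. fail to reject H0.

n_eff = 9, pos = 5, neg = 4, p = 1.000000, fail to reject H0.


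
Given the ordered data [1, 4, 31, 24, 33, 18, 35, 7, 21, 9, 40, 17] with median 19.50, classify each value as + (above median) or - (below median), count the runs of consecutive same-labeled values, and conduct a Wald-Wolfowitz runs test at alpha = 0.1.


Step 1: Compute median = 19.50; label A = above, B = below.
Labels in order: BBAAABABABAB  (n_A = 6, n_B = 6)
Step 2: Count runs R = 9.
Step 3: Under H0 (random ordering), E[R] = 2*n_A*n_B/(n_A+n_B) + 1 = 2*6*6/12 + 1 = 7.0000.
        Var[R] = 2*n_A*n_B*(2*n_A*n_B - n_A - n_B) / ((n_A+n_B)^2 * (n_A+n_B-1)) = 4320/1584 = 2.7273.
        SD[R] = 1.6514.
Step 4: Continuity-corrected z = (R - 0.5 - E[R]) / SD[R] = (9 - 0.5 - 7.0000) / 1.6514 = 0.9083.
Step 5: Two-sided p-value via normal approximation = 2*(1 - Phi(|z|)) = 0.363722.
Step 6: alpha = 0.1. fail to reject H0.

R = 9, z = 0.9083, p = 0.363722, fail to reject H0.


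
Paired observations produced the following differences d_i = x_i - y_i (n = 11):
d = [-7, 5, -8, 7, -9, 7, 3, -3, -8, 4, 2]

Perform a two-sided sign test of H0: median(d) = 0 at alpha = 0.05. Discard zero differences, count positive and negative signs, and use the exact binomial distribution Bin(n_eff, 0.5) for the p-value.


Step 1: Discard zero differences. Original n = 11; n_eff = number of nonzero differences = 11.
Nonzero differences (with sign): -7, +5, -8, +7, -9, +7, +3, -3, -8, +4, +2
Step 2: Count signs: positive = 6, negative = 5.
Step 3: Under H0: P(positive) = 0.5, so the number of positives S ~ Bin(11, 0.5).
Step 4: Two-sided exact p-value = sum of Bin(11,0.5) probabilities at or below the observed probability = 1.000000.
Step 5: alpha = 0.05. fail to reject H0.

n_eff = 11, pos = 6, neg = 5, p = 1.000000, fail to reject H0.


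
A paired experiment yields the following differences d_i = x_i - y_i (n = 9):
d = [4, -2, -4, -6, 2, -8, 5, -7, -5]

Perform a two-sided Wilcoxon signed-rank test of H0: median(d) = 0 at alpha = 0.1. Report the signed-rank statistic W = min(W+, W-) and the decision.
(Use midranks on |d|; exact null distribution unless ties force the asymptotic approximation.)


Step 1: Drop any zero differences (none here) and take |d_i|.
|d| = [4, 2, 4, 6, 2, 8, 5, 7, 5]
Step 2: Midrank |d_i| (ties get averaged ranks).
ranks: |4|->3.5, |2|->1.5, |4|->3.5, |6|->7, |2|->1.5, |8|->9, |5|->5.5, |7|->8, |5|->5.5
Step 3: Attach original signs; sum ranks with positive sign and with negative sign.
W+ = 3.5 + 1.5 + 5.5 = 10.5
W- = 1.5 + 3.5 + 7 + 9 + 8 + 5.5 = 34.5
(Check: W+ + W- = 45 should equal n(n+1)/2 = 45.)
Step 4: Test statistic W = min(W+, W-) = 10.5.
Step 5: Ties in |d|, so use the tie-corrected normal approximation.
        E[W] = n(n+1)/4 = 9*10/4 = 22.5.
        Tie groups: |d|=2 (t=2), |d|=4 (t=2), |d|=5 (t=2); sum(t^3 - t) = 18.
        Var[W] = n(n+1)(2n+1)/24 - sum(t^3-t)/48 = 1710/24 - 18/48 = 70.875.
        z = (W - E[W]) / sqrt(Var[W]) = (10.5 - 22.5) / 8.4187 = -1.4254.
        Two-sided p = 2*Phi(z) = 0.154044.
Step 6: alpha = 0.1. fail to reject H0.

W+ = 10.5, W- = 34.5, W = min = 10.5, p = 0.154044, fail to reject H0.


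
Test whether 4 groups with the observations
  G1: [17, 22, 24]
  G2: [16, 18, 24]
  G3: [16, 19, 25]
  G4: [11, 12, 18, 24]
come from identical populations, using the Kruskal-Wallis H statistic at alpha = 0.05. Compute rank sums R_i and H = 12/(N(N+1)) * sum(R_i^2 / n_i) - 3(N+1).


Step 1: Combine all N = 13 observations and assign midranks.
sorted (value, group, rank): (11,G4,1), (12,G4,2), (16,G2,3.5), (16,G3,3.5), (17,G1,5), (18,G2,6.5), (18,G4,6.5), (19,G3,8), (22,G1,9), (24,G1,11), (24,G2,11), (24,G4,11), (25,G3,13)
Step 2: Sum ranks within each group.
R_1 = 25 (n_1 = 3)
R_2 = 21 (n_2 = 3)
R_3 = 24.5 (n_3 = 3)
R_4 = 20.5 (n_4 = 4)
Step 3: H = 12/(N(N+1)) * sum(R_i^2/n_i) - 3(N+1)
     = 12/(13*14) * (25^2/3 + 21^2/3 + 24.5^2/3 + 20.5^2/4) - 3*14
     = 0.065934 * 660.479 - 42
     = 1.548077.
Step 4: Ties present; correction factor C = 1 - 36/(13^3 - 13) = 0.983516. Corrected H = 1.548077 / 0.983516 = 1.574022.
Step 5: Under H0, H ~ chi^2(3); p-value = 0.665294.
Step 6: alpha = 0.05. fail to reject H0.

H = 1.5740, df = 3, p = 0.665294, fail to reject H0.


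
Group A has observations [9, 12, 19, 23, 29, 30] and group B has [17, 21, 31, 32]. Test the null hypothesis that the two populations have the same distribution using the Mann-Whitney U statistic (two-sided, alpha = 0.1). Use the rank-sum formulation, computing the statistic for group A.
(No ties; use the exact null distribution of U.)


Step 1: Combine and sort all 10 observations; assign midranks.
sorted (value, group): (9,X), (12,X), (17,Y), (19,X), (21,Y), (23,X), (29,X), (30,X), (31,Y), (32,Y)
ranks: 9->1, 12->2, 17->3, 19->4, 21->5, 23->6, 29->7, 30->8, 31->9, 32->10
Step 2: Rank sum for X: R1 = 1 + 2 + 4 + 6 + 7 + 8 = 28.
Step 3: U_X = R1 - n1(n1+1)/2 = 28 - 6*7/2 = 28 - 21 = 7.
       U_Y = n1*n2 - U_X = 24 - 7 = 17.
Step 4: No ties, so the exact null distribution of U (based on enumerating the C(10,6) = 210 equally likely rank assignments) gives the two-sided p-value.
Step 5: p-value = 0.352381; compare to alpha = 0.1. fail to reject H0.

U_X = 7, p = 0.352381, fail to reject H0 at alpha = 0.1.


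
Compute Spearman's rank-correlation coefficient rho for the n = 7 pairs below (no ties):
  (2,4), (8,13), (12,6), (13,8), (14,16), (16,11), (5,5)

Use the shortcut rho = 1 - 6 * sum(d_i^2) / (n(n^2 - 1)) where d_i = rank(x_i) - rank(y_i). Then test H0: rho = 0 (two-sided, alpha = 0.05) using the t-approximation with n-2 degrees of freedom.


Step 1: Rank x and y separately (midranks; no ties here).
rank(x): 2->1, 8->3, 12->4, 13->5, 14->6, 16->7, 5->2
rank(y): 4->1, 13->6, 6->3, 8->4, 16->7, 11->5, 5->2
Step 2: d_i = R_x(i) - R_y(i); compute d_i^2.
  (1-1)^2=0, (3-6)^2=9, (4-3)^2=1, (5-4)^2=1, (6-7)^2=1, (7-5)^2=4, (2-2)^2=0
sum(d^2) = 16.
Step 3: rho = 1 - 6*16 / (7*(7^2 - 1)) = 1 - 96/336 = 0.714286.
Step 4: Under H0, t = rho * sqrt((n-2)/(1-rho^2)) = 2.2822 ~ t(5).
Step 5: Two-sided p-value from the t-distribution with 5 df = 0.071344.
Step 6: alpha = 0.05. fail to reject H0.

rho = 0.7143, p = 0.071344, fail to reject H0 at alpha = 0.05.


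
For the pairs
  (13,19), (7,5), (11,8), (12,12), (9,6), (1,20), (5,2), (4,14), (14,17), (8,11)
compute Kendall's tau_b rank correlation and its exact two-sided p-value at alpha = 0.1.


Step 1: Enumerate the 45 unordered pairs (i,j) with i<j and classify each by sign(x_j-x_i) * sign(y_j-y_i).
  (1,2):dx=-6,dy=-14->C; (1,3):dx=-2,dy=-11->C; (1,4):dx=-1,dy=-7->C; (1,5):dx=-4,dy=-13->C
  (1,6):dx=-12,dy=+1->D; (1,7):dx=-8,dy=-17->C; (1,8):dx=-9,dy=-5->C; (1,9):dx=+1,dy=-2->D
  (1,10):dx=-5,dy=-8->C; (2,3):dx=+4,dy=+3->C; (2,4):dx=+5,dy=+7->C; (2,5):dx=+2,dy=+1->C
  (2,6):dx=-6,dy=+15->D; (2,7):dx=-2,dy=-3->C; (2,8):dx=-3,dy=+9->D; (2,9):dx=+7,dy=+12->C
  (2,10):dx=+1,dy=+6->C; (3,4):dx=+1,dy=+4->C; (3,5):dx=-2,dy=-2->C; (3,6):dx=-10,dy=+12->D
  (3,7):dx=-6,dy=-6->C; (3,8):dx=-7,dy=+6->D; (3,9):dx=+3,dy=+9->C; (3,10):dx=-3,dy=+3->D
  (4,5):dx=-3,dy=-6->C; (4,6):dx=-11,dy=+8->D; (4,7):dx=-7,dy=-10->C; (4,8):dx=-8,dy=+2->D
  (4,9):dx=+2,dy=+5->C; (4,10):dx=-4,dy=-1->C; (5,6):dx=-8,dy=+14->D; (5,7):dx=-4,dy=-4->C
  (5,8):dx=-5,dy=+8->D; (5,9):dx=+5,dy=+11->C; (5,10):dx=-1,dy=+5->D; (6,7):dx=+4,dy=-18->D
  (6,8):dx=+3,dy=-6->D; (6,9):dx=+13,dy=-3->D; (6,10):dx=+7,dy=-9->D; (7,8):dx=-1,dy=+12->D
  (7,9):dx=+9,dy=+15->C; (7,10):dx=+3,dy=+9->C; (8,9):dx=+10,dy=+3->C; (8,10):dx=+4,dy=-3->D
  (9,10):dx=-6,dy=-6->C
Step 2: C = 27, D = 18, total pairs = 45.
Step 3: tau = (C - D)/(n(n-1)/2) = (27 - 18)/45 = 0.200000.
Step 4: Exact two-sided p-value (enumerate n! = 3628800 permutations of y under H0): p = 0.484313.
Step 5: alpha = 0.1. fail to reject H0.

tau_b = 0.2000 (C=27, D=18), p = 0.484313, fail to reject H0.


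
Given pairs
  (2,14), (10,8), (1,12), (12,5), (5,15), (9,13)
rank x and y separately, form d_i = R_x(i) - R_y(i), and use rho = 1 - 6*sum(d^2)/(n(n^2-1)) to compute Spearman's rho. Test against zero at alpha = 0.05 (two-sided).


Step 1: Rank x and y separately (midranks; no ties here).
rank(x): 2->2, 10->5, 1->1, 12->6, 5->3, 9->4
rank(y): 14->5, 8->2, 12->3, 5->1, 15->6, 13->4
Step 2: d_i = R_x(i) - R_y(i); compute d_i^2.
  (2-5)^2=9, (5-2)^2=9, (1-3)^2=4, (6-1)^2=25, (3-6)^2=9, (4-4)^2=0
sum(d^2) = 56.
Step 3: rho = 1 - 6*56 / (6*(6^2 - 1)) = 1 - 336/210 = -0.600000.
Step 4: Under H0, t = rho * sqrt((n-2)/(1-rho^2)) = -1.5000 ~ t(4).
Step 5: Two-sided p-value from the t-distribution with 4 df = 0.208000.
Step 6: alpha = 0.05. fail to reject H0.

rho = -0.6000, p = 0.208000, fail to reject H0 at alpha = 0.05.


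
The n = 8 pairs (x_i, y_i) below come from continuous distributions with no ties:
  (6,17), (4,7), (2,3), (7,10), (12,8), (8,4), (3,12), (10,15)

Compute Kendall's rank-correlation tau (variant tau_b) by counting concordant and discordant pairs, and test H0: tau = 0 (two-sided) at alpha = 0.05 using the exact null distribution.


Step 1: Enumerate the 28 unordered pairs (i,j) with i<j and classify each by sign(x_j-x_i) * sign(y_j-y_i).
  (1,2):dx=-2,dy=-10->C; (1,3):dx=-4,dy=-14->C; (1,4):dx=+1,dy=-7->D; (1,5):dx=+6,dy=-9->D
  (1,6):dx=+2,dy=-13->D; (1,7):dx=-3,dy=-5->C; (1,8):dx=+4,dy=-2->D; (2,3):dx=-2,dy=-4->C
  (2,4):dx=+3,dy=+3->C; (2,5):dx=+8,dy=+1->C; (2,6):dx=+4,dy=-3->D; (2,7):dx=-1,dy=+5->D
  (2,8):dx=+6,dy=+8->C; (3,4):dx=+5,dy=+7->C; (3,5):dx=+10,dy=+5->C; (3,6):dx=+6,dy=+1->C
  (3,7):dx=+1,dy=+9->C; (3,8):dx=+8,dy=+12->C; (4,5):dx=+5,dy=-2->D; (4,6):dx=+1,dy=-6->D
  (4,7):dx=-4,dy=+2->D; (4,8):dx=+3,dy=+5->C; (5,6):dx=-4,dy=-4->C; (5,7):dx=-9,dy=+4->D
  (5,8):dx=-2,dy=+7->D; (6,7):dx=-5,dy=+8->D; (6,8):dx=+2,dy=+11->C; (7,8):dx=+7,dy=+3->C
Step 2: C = 16, D = 12, total pairs = 28.
Step 3: tau = (C - D)/(n(n-1)/2) = (16 - 12)/28 = 0.142857.
Step 4: Exact two-sided p-value (enumerate n! = 40320 permutations of y under H0): p = 0.719544.
Step 5: alpha = 0.05. fail to reject H0.

tau_b = 0.1429 (C=16, D=12), p = 0.719544, fail to reject H0.


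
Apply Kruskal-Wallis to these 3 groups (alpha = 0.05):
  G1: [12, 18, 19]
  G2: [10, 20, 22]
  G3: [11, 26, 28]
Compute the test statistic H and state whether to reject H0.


Step 1: Combine all N = 9 observations and assign midranks.
sorted (value, group, rank): (10,G2,1), (11,G3,2), (12,G1,3), (18,G1,4), (19,G1,5), (20,G2,6), (22,G2,7), (26,G3,8), (28,G3,9)
Step 2: Sum ranks within each group.
R_1 = 12 (n_1 = 3)
R_2 = 14 (n_2 = 3)
R_3 = 19 (n_3 = 3)
Step 3: H = 12/(N(N+1)) * sum(R_i^2/n_i) - 3(N+1)
     = 12/(9*10) * (12^2/3 + 14^2/3 + 19^2/3) - 3*10
     = 0.133333 * 233.667 - 30
     = 1.155556.
Step 4: No ties, so H is used without correction.
Step 5: Under H0, H ~ chi^2(2); p-value = 0.561144.
Step 6: alpha = 0.05. fail to reject H0.

H = 1.1556, df = 2, p = 0.561144, fail to reject H0.


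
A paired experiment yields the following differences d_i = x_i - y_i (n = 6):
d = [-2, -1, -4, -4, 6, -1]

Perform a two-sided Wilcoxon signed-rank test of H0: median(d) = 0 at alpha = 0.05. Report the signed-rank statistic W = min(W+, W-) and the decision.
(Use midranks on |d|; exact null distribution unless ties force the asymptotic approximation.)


Step 1: Drop any zero differences (none here) and take |d_i|.
|d| = [2, 1, 4, 4, 6, 1]
Step 2: Midrank |d_i| (ties get averaged ranks).
ranks: |2|->3, |1|->1.5, |4|->4.5, |4|->4.5, |6|->6, |1|->1.5
Step 3: Attach original signs; sum ranks with positive sign and with negative sign.
W+ = 6 = 6
W- = 3 + 1.5 + 4.5 + 4.5 + 1.5 = 15
(Check: W+ + W- = 21 should equal n(n+1)/2 = 21.)
Step 4: Test statistic W = min(W+, W-) = 6.
Step 5: Ties in |d|, so use the tie-corrected normal approximation.
        E[W] = n(n+1)/4 = 6*7/4 = 10.5.
        Tie groups: |d|=1 (t=2), |d|=4 (t=2); sum(t^3 - t) = 12.
        Var[W] = n(n+1)(2n+1)/24 - sum(t^3-t)/48 = 546/24 - 12/48 = 22.5.
        z = (W - E[W]) / sqrt(Var[W]) = (6 - 10.5) / 4.7434 = -0.9487.
        Two-sided p = 2*Phi(z) = 0.342782.
Step 6: alpha = 0.05. fail to reject H0.

W+ = 6, W- = 15, W = min = 6, p = 0.342782, fail to reject H0.


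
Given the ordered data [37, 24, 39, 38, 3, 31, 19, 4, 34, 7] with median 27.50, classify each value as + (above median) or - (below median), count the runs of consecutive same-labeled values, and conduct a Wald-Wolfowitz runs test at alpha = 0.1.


Step 1: Compute median = 27.50; label A = above, B = below.
Labels in order: ABAABABBAB  (n_A = 5, n_B = 5)
Step 2: Count runs R = 8.
Step 3: Under H0 (random ordering), E[R] = 2*n_A*n_B/(n_A+n_B) + 1 = 2*5*5/10 + 1 = 6.0000.
        Var[R] = 2*n_A*n_B*(2*n_A*n_B - n_A - n_B) / ((n_A+n_B)^2 * (n_A+n_B-1)) = 2000/900 = 2.2222.
        SD[R] = 1.4907.
Step 4: Continuity-corrected z = (R - 0.5 - E[R]) / SD[R] = (8 - 0.5 - 6.0000) / 1.4907 = 1.0062.
Step 5: Two-sided p-value via normal approximation = 2*(1 - Phi(|z|)) = 0.314305.
Step 6: alpha = 0.1. fail to reject H0.

R = 8, z = 1.0062, p = 0.314305, fail to reject H0.


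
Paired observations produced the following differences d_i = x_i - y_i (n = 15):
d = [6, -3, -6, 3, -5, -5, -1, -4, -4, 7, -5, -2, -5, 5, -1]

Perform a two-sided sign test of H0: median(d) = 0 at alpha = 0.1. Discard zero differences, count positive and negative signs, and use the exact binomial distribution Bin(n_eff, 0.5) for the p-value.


Step 1: Discard zero differences. Original n = 15; n_eff = number of nonzero differences = 15.
Nonzero differences (with sign): +6, -3, -6, +3, -5, -5, -1, -4, -4, +7, -5, -2, -5, +5, -1
Step 2: Count signs: positive = 4, negative = 11.
Step 3: Under H0: P(positive) = 0.5, so the number of positives S ~ Bin(15, 0.5).
Step 4: Two-sided exact p-value = sum of Bin(15,0.5) probabilities at or below the observed probability = 0.118469.
Step 5: alpha = 0.1. fail to reject H0.

n_eff = 15, pos = 4, neg = 11, p = 0.118469, fail to reject H0.


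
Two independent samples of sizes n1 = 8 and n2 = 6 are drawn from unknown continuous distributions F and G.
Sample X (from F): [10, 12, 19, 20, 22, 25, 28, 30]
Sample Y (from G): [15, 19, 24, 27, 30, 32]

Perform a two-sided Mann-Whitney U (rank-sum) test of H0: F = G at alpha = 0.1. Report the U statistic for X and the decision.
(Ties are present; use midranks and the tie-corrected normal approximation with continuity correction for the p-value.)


Step 1: Combine and sort all 14 observations; assign midranks.
sorted (value, group): (10,X), (12,X), (15,Y), (19,X), (19,Y), (20,X), (22,X), (24,Y), (25,X), (27,Y), (28,X), (30,X), (30,Y), (32,Y)
ranks: 10->1, 12->2, 15->3, 19->4.5, 19->4.5, 20->6, 22->7, 24->8, 25->9, 27->10, 28->11, 30->12.5, 30->12.5, 32->14
Step 2: Rank sum for X: R1 = 1 + 2 + 4.5 + 6 + 7 + 9 + 11 + 12.5 = 53.
Step 3: U_X = R1 - n1(n1+1)/2 = 53 - 8*9/2 = 53 - 36 = 17.
       U_Y = n1*n2 - U_X = 48 - 17 = 31.
Step 4: Ties are present, so use the tie-corrected normal approximation (with continuity correction) for the p-value.
Step 5: p-value = 0.400350; compare to alpha = 0.1. fail to reject H0.

U_X = 17, p = 0.400350, fail to reject H0 at alpha = 0.1.


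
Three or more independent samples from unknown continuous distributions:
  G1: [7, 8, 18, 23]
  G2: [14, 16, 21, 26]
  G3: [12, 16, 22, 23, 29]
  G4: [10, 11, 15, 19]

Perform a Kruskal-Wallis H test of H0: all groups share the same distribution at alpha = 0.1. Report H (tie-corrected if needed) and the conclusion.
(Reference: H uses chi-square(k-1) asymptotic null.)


Step 1: Combine all N = 17 observations and assign midranks.
sorted (value, group, rank): (7,G1,1), (8,G1,2), (10,G4,3), (11,G4,4), (12,G3,5), (14,G2,6), (15,G4,7), (16,G2,8.5), (16,G3,8.5), (18,G1,10), (19,G4,11), (21,G2,12), (22,G3,13), (23,G1,14.5), (23,G3,14.5), (26,G2,16), (29,G3,17)
Step 2: Sum ranks within each group.
R_1 = 27.5 (n_1 = 4)
R_2 = 42.5 (n_2 = 4)
R_3 = 58 (n_3 = 5)
R_4 = 25 (n_4 = 4)
Step 3: H = 12/(N(N+1)) * sum(R_i^2/n_i) - 3(N+1)
     = 12/(17*18) * (27.5^2/4 + 42.5^2/4 + 58^2/5 + 25^2/4) - 3*18
     = 0.039216 * 1469.67 - 54
     = 3.634314.
Step 4: Ties present; correction factor C = 1 - 12/(17^3 - 17) = 0.997549. Corrected H = 3.634314 / 0.997549 = 3.643243.
Step 5: Under H0, H ~ chi^2(3); p-value = 0.302654.
Step 6: alpha = 0.1. fail to reject H0.

H = 3.6432, df = 3, p = 0.302654, fail to reject H0.


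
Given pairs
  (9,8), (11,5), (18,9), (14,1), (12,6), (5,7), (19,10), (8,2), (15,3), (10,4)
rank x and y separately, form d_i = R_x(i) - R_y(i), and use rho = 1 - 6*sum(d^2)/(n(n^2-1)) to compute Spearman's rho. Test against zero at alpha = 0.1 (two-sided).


Step 1: Rank x and y separately (midranks; no ties here).
rank(x): 9->3, 11->5, 18->9, 14->7, 12->6, 5->1, 19->10, 8->2, 15->8, 10->4
rank(y): 8->8, 5->5, 9->9, 1->1, 6->6, 7->7, 10->10, 2->2, 3->3, 4->4
Step 2: d_i = R_x(i) - R_y(i); compute d_i^2.
  (3-8)^2=25, (5-5)^2=0, (9-9)^2=0, (7-1)^2=36, (6-6)^2=0, (1-7)^2=36, (10-10)^2=0, (2-2)^2=0, (8-3)^2=25, (4-4)^2=0
sum(d^2) = 122.
Step 3: rho = 1 - 6*122 / (10*(10^2 - 1)) = 1 - 732/990 = 0.260606.
Step 4: Under H0, t = rho * sqrt((n-2)/(1-rho^2)) = 0.7635 ~ t(8).
Step 5: Two-sided p-value from the t-distribution with 8 df = 0.467089.
Step 6: alpha = 0.1. fail to reject H0.

rho = 0.2606, p = 0.467089, fail to reject H0 at alpha = 0.1.


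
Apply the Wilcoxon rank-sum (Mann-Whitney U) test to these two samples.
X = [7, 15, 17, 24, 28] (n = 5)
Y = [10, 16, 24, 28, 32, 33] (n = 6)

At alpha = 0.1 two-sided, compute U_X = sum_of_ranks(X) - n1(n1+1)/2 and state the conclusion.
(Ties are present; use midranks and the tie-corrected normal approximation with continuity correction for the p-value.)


Step 1: Combine and sort all 11 observations; assign midranks.
sorted (value, group): (7,X), (10,Y), (15,X), (16,Y), (17,X), (24,X), (24,Y), (28,X), (28,Y), (32,Y), (33,Y)
ranks: 7->1, 10->2, 15->3, 16->4, 17->5, 24->6.5, 24->6.5, 28->8.5, 28->8.5, 32->10, 33->11
Step 2: Rank sum for X: R1 = 1 + 3 + 5 + 6.5 + 8.5 = 24.
Step 3: U_X = R1 - n1(n1+1)/2 = 24 - 5*6/2 = 24 - 15 = 9.
       U_Y = n1*n2 - U_X = 30 - 9 = 21.
Step 4: Ties are present, so use the tie-corrected normal approximation (with continuity correction) for the p-value.
Step 5: p-value = 0.313093; compare to alpha = 0.1. fail to reject H0.

U_X = 9, p = 0.313093, fail to reject H0 at alpha = 0.1.


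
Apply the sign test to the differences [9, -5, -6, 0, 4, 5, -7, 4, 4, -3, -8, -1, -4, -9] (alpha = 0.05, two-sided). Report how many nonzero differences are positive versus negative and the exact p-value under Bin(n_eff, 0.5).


Step 1: Discard zero differences. Original n = 14; n_eff = number of nonzero differences = 13.
Nonzero differences (with sign): +9, -5, -6, +4, +5, -7, +4, +4, -3, -8, -1, -4, -9
Step 2: Count signs: positive = 5, negative = 8.
Step 3: Under H0: P(positive) = 0.5, so the number of positives S ~ Bin(13, 0.5).
Step 4: Two-sided exact p-value = sum of Bin(13,0.5) probabilities at or below the observed probability = 0.581055.
Step 5: alpha = 0.05. fail to reject H0.

n_eff = 13, pos = 5, neg = 8, p = 0.581055, fail to reject H0.


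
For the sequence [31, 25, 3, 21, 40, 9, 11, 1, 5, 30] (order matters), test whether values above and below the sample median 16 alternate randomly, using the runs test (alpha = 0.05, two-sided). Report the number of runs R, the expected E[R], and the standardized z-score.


Step 1: Compute median = 16; label A = above, B = below.
Labels in order: AABAABBBBA  (n_A = 5, n_B = 5)
Step 2: Count runs R = 5.
Step 3: Under H0 (random ordering), E[R] = 2*n_A*n_B/(n_A+n_B) + 1 = 2*5*5/10 + 1 = 6.0000.
        Var[R] = 2*n_A*n_B*(2*n_A*n_B - n_A - n_B) / ((n_A+n_B)^2 * (n_A+n_B-1)) = 2000/900 = 2.2222.
        SD[R] = 1.4907.
Step 4: Continuity-corrected z = (R + 0.5 - E[R]) / SD[R] = (5 + 0.5 - 6.0000) / 1.4907 = -0.3354.
Step 5: Two-sided p-value via normal approximation = 2*(1 - Phi(|z|)) = 0.737316.
Step 6: alpha = 0.05. fail to reject H0.

R = 5, z = -0.3354, p = 0.737316, fail to reject H0.


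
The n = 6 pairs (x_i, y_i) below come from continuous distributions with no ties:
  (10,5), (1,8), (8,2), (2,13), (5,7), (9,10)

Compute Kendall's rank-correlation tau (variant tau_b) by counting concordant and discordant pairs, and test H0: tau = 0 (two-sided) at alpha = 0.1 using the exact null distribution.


Step 1: Enumerate the 15 unordered pairs (i,j) with i<j and classify each by sign(x_j-x_i) * sign(y_j-y_i).
  (1,2):dx=-9,dy=+3->D; (1,3):dx=-2,dy=-3->C; (1,4):dx=-8,dy=+8->D; (1,5):dx=-5,dy=+2->D
  (1,6):dx=-1,dy=+5->D; (2,3):dx=+7,dy=-6->D; (2,4):dx=+1,dy=+5->C; (2,5):dx=+4,dy=-1->D
  (2,6):dx=+8,dy=+2->C; (3,4):dx=-6,dy=+11->D; (3,5):dx=-3,dy=+5->D; (3,6):dx=+1,dy=+8->C
  (4,5):dx=+3,dy=-6->D; (4,6):dx=+7,dy=-3->D; (5,6):dx=+4,dy=+3->C
Step 2: C = 5, D = 10, total pairs = 15.
Step 3: tau = (C - D)/(n(n-1)/2) = (5 - 10)/15 = -0.333333.
Step 4: Exact two-sided p-value (enumerate n! = 720 permutations of y under H0): p = 0.469444.
Step 5: alpha = 0.1. fail to reject H0.

tau_b = -0.3333 (C=5, D=10), p = 0.469444, fail to reject H0.


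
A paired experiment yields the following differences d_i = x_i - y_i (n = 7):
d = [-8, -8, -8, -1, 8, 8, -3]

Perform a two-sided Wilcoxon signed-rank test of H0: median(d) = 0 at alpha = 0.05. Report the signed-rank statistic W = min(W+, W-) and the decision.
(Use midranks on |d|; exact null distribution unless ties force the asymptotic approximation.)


Step 1: Drop any zero differences (none here) and take |d_i|.
|d| = [8, 8, 8, 1, 8, 8, 3]
Step 2: Midrank |d_i| (ties get averaged ranks).
ranks: |8|->5, |8|->5, |8|->5, |1|->1, |8|->5, |8|->5, |3|->2
Step 3: Attach original signs; sum ranks with positive sign and with negative sign.
W+ = 5 + 5 = 10
W- = 5 + 5 + 5 + 1 + 2 = 18
(Check: W+ + W- = 28 should equal n(n+1)/2 = 28.)
Step 4: Test statistic W = min(W+, W-) = 10.
Step 5: Ties in |d|, so use the tie-corrected normal approximation.
        E[W] = n(n+1)/4 = 7*8/4 = 14.
        Tie groups: |d|=8 (t=5); sum(t^3 - t) = 120.
        Var[W] = n(n+1)(2n+1)/24 - sum(t^3-t)/48 = 840/24 - 120/48 = 32.5.
        z = (W - E[W]) / sqrt(Var[W]) = (10 - 14) / 5.7009 = -0.7016.
        Two-sided p = 2*Phi(z) = 0.482900.
Step 6: alpha = 0.05. fail to reject H0.

W+ = 10, W- = 18, W = min = 10, p = 0.482900, fail to reject H0.


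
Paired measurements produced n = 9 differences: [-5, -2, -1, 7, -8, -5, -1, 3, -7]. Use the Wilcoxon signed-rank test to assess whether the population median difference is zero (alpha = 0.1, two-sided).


Step 1: Drop any zero differences (none here) and take |d_i|.
|d| = [5, 2, 1, 7, 8, 5, 1, 3, 7]
Step 2: Midrank |d_i| (ties get averaged ranks).
ranks: |5|->5.5, |2|->3, |1|->1.5, |7|->7.5, |8|->9, |5|->5.5, |1|->1.5, |3|->4, |7|->7.5
Step 3: Attach original signs; sum ranks with positive sign and with negative sign.
W+ = 7.5 + 4 = 11.5
W- = 5.5 + 3 + 1.5 + 9 + 5.5 + 1.5 + 7.5 = 33.5
(Check: W+ + W- = 45 should equal n(n+1)/2 = 45.)
Step 4: Test statistic W = min(W+, W-) = 11.5.
Step 5: Ties in |d|, so use the tie-corrected normal approximation.
        E[W] = n(n+1)/4 = 9*10/4 = 22.5.
        Tie groups: |d|=1 (t=2), |d|=5 (t=2), |d|=7 (t=2); sum(t^3 - t) = 18.
        Var[W] = n(n+1)(2n+1)/24 - sum(t^3-t)/48 = 1710/24 - 18/48 = 70.875.
        z = (W - E[W]) / sqrt(Var[W]) = (11.5 - 22.5) / 8.4187 = -1.3066.
        Two-sided p = 2*Phi(z) = 0.191345.
Step 6: alpha = 0.1. fail to reject H0.

W+ = 11.5, W- = 33.5, W = min = 11.5, p = 0.191345, fail to reject H0.


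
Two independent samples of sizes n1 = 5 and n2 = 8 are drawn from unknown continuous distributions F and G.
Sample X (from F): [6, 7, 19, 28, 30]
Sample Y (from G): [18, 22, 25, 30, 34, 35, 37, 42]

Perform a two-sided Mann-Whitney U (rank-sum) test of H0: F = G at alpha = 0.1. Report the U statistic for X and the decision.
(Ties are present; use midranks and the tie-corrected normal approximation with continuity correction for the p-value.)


Step 1: Combine and sort all 13 observations; assign midranks.
sorted (value, group): (6,X), (7,X), (18,Y), (19,X), (22,Y), (25,Y), (28,X), (30,X), (30,Y), (34,Y), (35,Y), (37,Y), (42,Y)
ranks: 6->1, 7->2, 18->3, 19->4, 22->5, 25->6, 28->7, 30->8.5, 30->8.5, 34->10, 35->11, 37->12, 42->13
Step 2: Rank sum for X: R1 = 1 + 2 + 4 + 7 + 8.5 = 22.5.
Step 3: U_X = R1 - n1(n1+1)/2 = 22.5 - 5*6/2 = 22.5 - 15 = 7.5.
       U_Y = n1*n2 - U_X = 40 - 7.5 = 32.5.
Step 4: Ties are present, so use the tie-corrected normal approximation (with continuity correction) for the p-value.
Step 5: p-value = 0.078571; compare to alpha = 0.1. reject H0.

U_X = 7.5, p = 0.078571, reject H0 at alpha = 0.1.


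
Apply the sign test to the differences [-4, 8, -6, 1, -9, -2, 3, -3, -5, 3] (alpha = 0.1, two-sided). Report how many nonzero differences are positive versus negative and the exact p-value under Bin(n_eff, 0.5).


Step 1: Discard zero differences. Original n = 10; n_eff = number of nonzero differences = 10.
Nonzero differences (with sign): -4, +8, -6, +1, -9, -2, +3, -3, -5, +3
Step 2: Count signs: positive = 4, negative = 6.
Step 3: Under H0: P(positive) = 0.5, so the number of positives S ~ Bin(10, 0.5).
Step 4: Two-sided exact p-value = sum of Bin(10,0.5) probabilities at or below the observed probability = 0.753906.
Step 5: alpha = 0.1. fail to reject H0.

n_eff = 10, pos = 4, neg = 6, p = 0.753906, fail to reject H0.


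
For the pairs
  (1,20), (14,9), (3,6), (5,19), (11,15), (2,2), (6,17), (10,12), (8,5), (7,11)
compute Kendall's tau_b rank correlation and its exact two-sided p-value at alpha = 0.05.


Step 1: Enumerate the 45 unordered pairs (i,j) with i<j and classify each by sign(x_j-x_i) * sign(y_j-y_i).
  (1,2):dx=+13,dy=-11->D; (1,3):dx=+2,dy=-14->D; (1,4):dx=+4,dy=-1->D; (1,5):dx=+10,dy=-5->D
  (1,6):dx=+1,dy=-18->D; (1,7):dx=+5,dy=-3->D; (1,8):dx=+9,dy=-8->D; (1,9):dx=+7,dy=-15->D
  (1,10):dx=+6,dy=-9->D; (2,3):dx=-11,dy=-3->C; (2,4):dx=-9,dy=+10->D; (2,5):dx=-3,dy=+6->D
  (2,6):dx=-12,dy=-7->C; (2,7):dx=-8,dy=+8->D; (2,8):dx=-4,dy=+3->D; (2,9):dx=-6,dy=-4->C
  (2,10):dx=-7,dy=+2->D; (3,4):dx=+2,dy=+13->C; (3,5):dx=+8,dy=+9->C; (3,6):dx=-1,dy=-4->C
  (3,7):dx=+3,dy=+11->C; (3,8):dx=+7,dy=+6->C; (3,9):dx=+5,dy=-1->D; (3,10):dx=+4,dy=+5->C
  (4,5):dx=+6,dy=-4->D; (4,6):dx=-3,dy=-17->C; (4,7):dx=+1,dy=-2->D; (4,8):dx=+5,dy=-7->D
  (4,9):dx=+3,dy=-14->D; (4,10):dx=+2,dy=-8->D; (5,6):dx=-9,dy=-13->C; (5,7):dx=-5,dy=+2->D
  (5,8):dx=-1,dy=-3->C; (5,9):dx=-3,dy=-10->C; (5,10):dx=-4,dy=-4->C; (6,7):dx=+4,dy=+15->C
  (6,8):dx=+8,dy=+10->C; (6,9):dx=+6,dy=+3->C; (6,10):dx=+5,dy=+9->C; (7,8):dx=+4,dy=-5->D
  (7,9):dx=+2,dy=-12->D; (7,10):dx=+1,dy=-6->D; (8,9):dx=-2,dy=-7->C; (8,10):dx=-3,dy=-1->C
  (9,10):dx=-1,dy=+6->D
Step 2: C = 20, D = 25, total pairs = 45.
Step 3: tau = (C - D)/(n(n-1)/2) = (20 - 25)/45 = -0.111111.
Step 4: Exact two-sided p-value (enumerate n! = 3628800 permutations of y under H0): p = 0.727490.
Step 5: alpha = 0.05. fail to reject H0.

tau_b = -0.1111 (C=20, D=25), p = 0.727490, fail to reject H0.


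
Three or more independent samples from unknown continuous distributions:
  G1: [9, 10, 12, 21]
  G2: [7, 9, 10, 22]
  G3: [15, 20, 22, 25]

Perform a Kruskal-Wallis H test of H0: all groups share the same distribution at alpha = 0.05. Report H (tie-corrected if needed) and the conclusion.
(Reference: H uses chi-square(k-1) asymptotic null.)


Step 1: Combine all N = 12 observations and assign midranks.
sorted (value, group, rank): (7,G2,1), (9,G1,2.5), (9,G2,2.5), (10,G1,4.5), (10,G2,4.5), (12,G1,6), (15,G3,7), (20,G3,8), (21,G1,9), (22,G2,10.5), (22,G3,10.5), (25,G3,12)
Step 2: Sum ranks within each group.
R_1 = 22 (n_1 = 4)
R_2 = 18.5 (n_2 = 4)
R_3 = 37.5 (n_3 = 4)
Step 3: H = 12/(N(N+1)) * sum(R_i^2/n_i) - 3(N+1)
     = 12/(12*13) * (22^2/4 + 18.5^2/4 + 37.5^2/4) - 3*13
     = 0.076923 * 558.125 - 39
     = 3.932692.
Step 4: Ties present; correction factor C = 1 - 18/(12^3 - 12) = 0.989510. Corrected H = 3.932692 / 0.989510 = 3.974382.
Step 5: Under H0, H ~ chi^2(2); p-value = 0.137080.
Step 6: alpha = 0.05. fail to reject H0.

H = 3.9744, df = 2, p = 0.137080, fail to reject H0.


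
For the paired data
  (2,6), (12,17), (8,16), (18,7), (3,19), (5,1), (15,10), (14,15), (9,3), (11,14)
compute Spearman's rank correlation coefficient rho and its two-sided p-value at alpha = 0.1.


Step 1: Rank x and y separately (midranks; no ties here).
rank(x): 2->1, 12->7, 8->4, 18->10, 3->2, 5->3, 15->9, 14->8, 9->5, 11->6
rank(y): 6->3, 17->9, 16->8, 7->4, 19->10, 1->1, 10->5, 15->7, 3->2, 14->6
Step 2: d_i = R_x(i) - R_y(i); compute d_i^2.
  (1-3)^2=4, (7-9)^2=4, (4-8)^2=16, (10-4)^2=36, (2-10)^2=64, (3-1)^2=4, (9-5)^2=16, (8-7)^2=1, (5-2)^2=9, (6-6)^2=0
sum(d^2) = 154.
Step 3: rho = 1 - 6*154 / (10*(10^2 - 1)) = 1 - 924/990 = 0.066667.
Step 4: Under H0, t = rho * sqrt((n-2)/(1-rho^2)) = 0.1890 ~ t(8).
Step 5: Two-sided p-value from the t-distribution with 8 df = 0.854813.
Step 6: alpha = 0.1. fail to reject H0.

rho = 0.0667, p = 0.854813, fail to reject H0 at alpha = 0.1.


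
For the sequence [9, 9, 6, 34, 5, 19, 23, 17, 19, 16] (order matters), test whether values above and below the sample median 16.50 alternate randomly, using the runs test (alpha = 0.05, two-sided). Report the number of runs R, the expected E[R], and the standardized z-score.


Step 1: Compute median = 16.50; label A = above, B = below.
Labels in order: BBBABAAAAB  (n_A = 5, n_B = 5)
Step 2: Count runs R = 5.
Step 3: Under H0 (random ordering), E[R] = 2*n_A*n_B/(n_A+n_B) + 1 = 2*5*5/10 + 1 = 6.0000.
        Var[R] = 2*n_A*n_B*(2*n_A*n_B - n_A - n_B) / ((n_A+n_B)^2 * (n_A+n_B-1)) = 2000/900 = 2.2222.
        SD[R] = 1.4907.
Step 4: Continuity-corrected z = (R + 0.5 - E[R]) / SD[R] = (5 + 0.5 - 6.0000) / 1.4907 = -0.3354.
Step 5: Two-sided p-value via normal approximation = 2*(1 - Phi(|z|)) = 0.737316.
Step 6: alpha = 0.05. fail to reject H0.

R = 5, z = -0.3354, p = 0.737316, fail to reject H0.


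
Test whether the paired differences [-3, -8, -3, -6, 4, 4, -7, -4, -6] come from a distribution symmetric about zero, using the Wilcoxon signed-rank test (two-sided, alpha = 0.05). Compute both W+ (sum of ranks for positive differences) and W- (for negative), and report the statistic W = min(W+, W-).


Step 1: Drop any zero differences (none here) and take |d_i|.
|d| = [3, 8, 3, 6, 4, 4, 7, 4, 6]
Step 2: Midrank |d_i| (ties get averaged ranks).
ranks: |3|->1.5, |8|->9, |3|->1.5, |6|->6.5, |4|->4, |4|->4, |7|->8, |4|->4, |6|->6.5
Step 3: Attach original signs; sum ranks with positive sign and with negative sign.
W+ = 4 + 4 = 8
W- = 1.5 + 9 + 1.5 + 6.5 + 8 + 4 + 6.5 = 37
(Check: W+ + W- = 45 should equal n(n+1)/2 = 45.)
Step 4: Test statistic W = min(W+, W-) = 8.
Step 5: Ties in |d|, so use the tie-corrected normal approximation.
        E[W] = n(n+1)/4 = 9*10/4 = 22.5.
        Tie groups: |d|=3 (t=2), |d|=4 (t=3), |d|=6 (t=2); sum(t^3 - t) = 36.
        Var[W] = n(n+1)(2n+1)/24 - sum(t^3-t)/48 = 1710/24 - 36/48 = 70.5.
        z = (W - E[W]) / sqrt(Var[W]) = (8 - 22.5) / 8.3964 = -1.7269.
        Two-sided p = 2*Phi(z) = 0.084181.
Step 6: alpha = 0.05. fail to reject H0.

W+ = 8, W- = 37, W = min = 8, p = 0.084181, fail to reject H0.
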